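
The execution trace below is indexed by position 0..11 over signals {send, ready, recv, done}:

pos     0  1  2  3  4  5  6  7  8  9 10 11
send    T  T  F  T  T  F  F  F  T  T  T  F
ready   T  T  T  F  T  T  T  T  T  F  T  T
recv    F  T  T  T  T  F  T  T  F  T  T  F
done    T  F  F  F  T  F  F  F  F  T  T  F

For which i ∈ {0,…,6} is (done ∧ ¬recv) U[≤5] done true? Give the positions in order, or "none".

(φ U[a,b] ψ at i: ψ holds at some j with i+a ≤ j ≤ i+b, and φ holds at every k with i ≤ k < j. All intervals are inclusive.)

Evaluate at each i in [0,6]:
  i=0: ✓ (rhs at j=0)
  i=1: ✗ (lhs fails at k=1 before rhs at j=4)
  i=2: ✗ (lhs fails at k=2 before rhs at j=4)
  i=3: ✗ (lhs fails at k=3 before rhs at j=4)
  i=4: ✓ (rhs at j=4)
  i=5: ✗ (lhs fails at k=5 before rhs at j=9)
  i=6: ✗ (lhs fails at k=6 before rhs at j=9)

0, 4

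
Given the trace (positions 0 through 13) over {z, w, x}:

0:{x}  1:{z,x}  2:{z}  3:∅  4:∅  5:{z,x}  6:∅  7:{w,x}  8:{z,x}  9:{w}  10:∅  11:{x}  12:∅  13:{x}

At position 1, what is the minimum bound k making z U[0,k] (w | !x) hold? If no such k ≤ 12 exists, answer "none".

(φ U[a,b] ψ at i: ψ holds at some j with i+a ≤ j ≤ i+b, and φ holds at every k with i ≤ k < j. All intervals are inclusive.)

1

Need earliest j ≥ 1 with (w | !x), and z at every k in [1,j-1].
  j=1: rhs fails.
  j=2: rhs holds; lhs holds on [1,1]. k = 1.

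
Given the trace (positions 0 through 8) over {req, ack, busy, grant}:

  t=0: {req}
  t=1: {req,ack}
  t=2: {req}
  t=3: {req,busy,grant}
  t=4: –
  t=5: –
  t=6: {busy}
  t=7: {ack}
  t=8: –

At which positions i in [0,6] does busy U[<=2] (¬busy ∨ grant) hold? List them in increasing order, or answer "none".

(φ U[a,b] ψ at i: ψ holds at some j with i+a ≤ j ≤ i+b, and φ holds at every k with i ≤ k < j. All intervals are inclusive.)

Evaluate at each i in [0,6]:
  i=0: ✓ (rhs at j=0)
  i=1: ✓ (rhs at j=1)
  i=2: ✓ (rhs at j=2)
  i=3: ✓ (rhs at j=3)
  i=4: ✓ (rhs at j=4)
  i=5: ✓ (rhs at j=5)
  i=6: ✓ (rhs at j=7; lhs holds on [6,6])

0, 1, 2, 3, 4, 5, 6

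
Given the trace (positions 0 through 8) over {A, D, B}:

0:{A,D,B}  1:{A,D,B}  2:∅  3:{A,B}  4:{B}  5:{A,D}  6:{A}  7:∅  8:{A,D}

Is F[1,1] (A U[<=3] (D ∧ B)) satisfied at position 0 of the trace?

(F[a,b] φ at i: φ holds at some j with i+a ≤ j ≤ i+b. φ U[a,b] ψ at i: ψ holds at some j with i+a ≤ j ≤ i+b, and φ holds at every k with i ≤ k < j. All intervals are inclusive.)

Yes

Check (A U[<=3] (D ∧ B)) at each j in [1,1]:
  j=1: holds
Found at j=1 → formula holds.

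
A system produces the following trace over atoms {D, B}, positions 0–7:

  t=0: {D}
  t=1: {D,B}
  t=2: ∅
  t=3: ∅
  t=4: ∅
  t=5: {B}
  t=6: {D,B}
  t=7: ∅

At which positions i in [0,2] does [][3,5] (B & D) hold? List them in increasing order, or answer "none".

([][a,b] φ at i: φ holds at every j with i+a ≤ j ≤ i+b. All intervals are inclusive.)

none

Evaluate at each i in [0,2]:
  i=0: ✗ (fails at j=3)
  i=1: ✗ (fails at j=4)
  i=2: ✗ (fails at j=5)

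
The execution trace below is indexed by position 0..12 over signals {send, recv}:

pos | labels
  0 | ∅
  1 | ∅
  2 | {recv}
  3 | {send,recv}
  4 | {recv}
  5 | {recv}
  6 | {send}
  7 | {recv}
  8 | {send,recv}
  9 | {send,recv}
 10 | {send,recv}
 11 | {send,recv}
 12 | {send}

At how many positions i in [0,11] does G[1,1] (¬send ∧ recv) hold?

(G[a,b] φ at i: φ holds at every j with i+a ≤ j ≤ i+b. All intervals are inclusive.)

Evaluate at each i in [0,11]:
  i=0: ✗ (fails at j=1)
  i=1: ✓ (all of [2,2])
  i=2: ✗ (fails at j=3)
  i=3: ✓ (all of [4,4])
  i=4: ✓ (all of [5,5])
  i=5: ✗ (fails at j=6)
  i=6: ✓ (all of [7,7])
  i=7: ✗ (fails at j=8)
  i=8: ✗ (fails at j=9)
  i=9: ✗ (fails at j=10)
  i=10: ✗ (fails at j=11)
  i=11: ✗ (fails at j=12)
Positions where it holds: {1, 3, 4, 6} → 4.

4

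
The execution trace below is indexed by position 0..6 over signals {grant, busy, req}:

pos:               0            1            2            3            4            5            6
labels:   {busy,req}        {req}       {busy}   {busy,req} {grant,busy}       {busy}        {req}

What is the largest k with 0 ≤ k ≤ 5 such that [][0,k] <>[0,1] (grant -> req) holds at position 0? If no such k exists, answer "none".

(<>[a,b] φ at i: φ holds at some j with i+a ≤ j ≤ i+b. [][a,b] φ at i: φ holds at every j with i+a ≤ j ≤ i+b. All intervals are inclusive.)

5

<>[0,1] (grant -> req) must hold from j=0 onward; find where it first fails.
  j=0: holds
  j=1: holds
  j=2: holds
  j=3: holds
  j=4: holds
  j=5: holds
Holds through j=5; largest k = 5.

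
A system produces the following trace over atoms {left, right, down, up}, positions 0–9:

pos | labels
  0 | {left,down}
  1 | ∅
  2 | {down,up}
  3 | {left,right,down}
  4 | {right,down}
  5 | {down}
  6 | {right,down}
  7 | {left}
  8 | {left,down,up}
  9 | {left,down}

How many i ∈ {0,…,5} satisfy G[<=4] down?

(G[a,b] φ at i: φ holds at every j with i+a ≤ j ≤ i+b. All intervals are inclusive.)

Evaluate at each i in [0,5]:
  i=0: ✗ (fails at j=1)
  i=1: ✗ (fails at j=1)
  i=2: ✓ (all of [2,6])
  i=3: ✗ (fails at j=7)
  i=4: ✗ (fails at j=7)
  i=5: ✗ (fails at j=7)
Positions where it holds: {2} → 1.

1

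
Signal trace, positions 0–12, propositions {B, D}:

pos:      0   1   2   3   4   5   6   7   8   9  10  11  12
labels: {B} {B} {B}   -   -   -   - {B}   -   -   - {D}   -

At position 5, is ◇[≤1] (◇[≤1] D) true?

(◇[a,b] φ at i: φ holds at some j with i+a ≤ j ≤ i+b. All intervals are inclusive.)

Check ◇[≤1] D at each j in [5,6]:
  j=5: fails (none in [5,6])
  j=6: fails (none in [6,7])
No position in the window satisfies it → formula fails.

Does not hold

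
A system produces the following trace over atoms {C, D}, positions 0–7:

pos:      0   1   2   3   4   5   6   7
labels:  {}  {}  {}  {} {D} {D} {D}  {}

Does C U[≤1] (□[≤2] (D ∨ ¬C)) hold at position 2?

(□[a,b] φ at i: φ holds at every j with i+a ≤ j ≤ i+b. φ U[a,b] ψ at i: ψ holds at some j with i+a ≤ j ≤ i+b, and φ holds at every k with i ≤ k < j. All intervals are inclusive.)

Yes

Need some j in [2,3] with □[≤2] (D ∨ ¬C), and C at every k in [2,j-1].
  j=2: □[≤2] (D ∨ ¬C) holds; no prefix to check → satisfied.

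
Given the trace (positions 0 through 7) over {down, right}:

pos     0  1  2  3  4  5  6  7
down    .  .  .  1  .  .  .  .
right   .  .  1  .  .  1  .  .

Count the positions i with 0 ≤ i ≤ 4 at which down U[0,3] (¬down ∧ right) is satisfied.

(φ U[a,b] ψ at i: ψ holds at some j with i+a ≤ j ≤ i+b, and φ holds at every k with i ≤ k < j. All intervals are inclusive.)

Evaluate at each i in [0,4]:
  i=0: ✗ (lhs fails at k=0 before rhs at j=2)
  i=1: ✗ (lhs fails at k=1 before rhs at j=2)
  i=2: ✓ (rhs at j=2)
  i=3: ✗ (lhs fails at k=4 before rhs at j=5)
  i=4: ✗ (lhs fails at k=4 before rhs at j=5)
Positions where it holds: {2} → 1.

1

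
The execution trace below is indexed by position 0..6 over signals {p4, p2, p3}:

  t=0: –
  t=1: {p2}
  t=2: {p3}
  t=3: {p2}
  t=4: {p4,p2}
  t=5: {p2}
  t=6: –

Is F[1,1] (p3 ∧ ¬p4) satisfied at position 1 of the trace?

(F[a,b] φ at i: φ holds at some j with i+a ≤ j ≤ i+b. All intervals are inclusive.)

True

Check (p3 ∧ ¬p4) at each j in [2,2]:
  j=2: true
Found at j=2 → formula holds.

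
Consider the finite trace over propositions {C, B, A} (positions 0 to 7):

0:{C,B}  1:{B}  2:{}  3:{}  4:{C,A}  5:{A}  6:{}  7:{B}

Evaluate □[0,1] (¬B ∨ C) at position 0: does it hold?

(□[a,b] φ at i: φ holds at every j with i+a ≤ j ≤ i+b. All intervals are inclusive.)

No

Check (¬B ∨ C) at every j in [0,1]:
  j=0: true
  j=1: false
Fails at j=1 → formula fails.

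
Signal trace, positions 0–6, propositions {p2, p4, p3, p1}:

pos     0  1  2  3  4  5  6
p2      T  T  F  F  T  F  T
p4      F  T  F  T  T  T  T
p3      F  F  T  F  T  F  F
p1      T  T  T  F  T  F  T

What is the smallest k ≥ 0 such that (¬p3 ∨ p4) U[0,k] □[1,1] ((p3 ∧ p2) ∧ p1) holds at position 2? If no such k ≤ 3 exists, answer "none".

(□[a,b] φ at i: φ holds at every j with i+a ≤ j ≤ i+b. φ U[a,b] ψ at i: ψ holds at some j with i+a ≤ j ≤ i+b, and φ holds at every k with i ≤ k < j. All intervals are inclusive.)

none

Need earliest j ≥ 2 with □[1,1] ((p3 ∧ p2) ∧ p1), and (¬p3 ∨ p4) at every k in [2,j-1].
  j=2: rhs fails.
  j=3: rhs holds but lhs fails at k=2.
  j=4: rhs fails.
  j=5: rhs fails.
No witness within the range → none.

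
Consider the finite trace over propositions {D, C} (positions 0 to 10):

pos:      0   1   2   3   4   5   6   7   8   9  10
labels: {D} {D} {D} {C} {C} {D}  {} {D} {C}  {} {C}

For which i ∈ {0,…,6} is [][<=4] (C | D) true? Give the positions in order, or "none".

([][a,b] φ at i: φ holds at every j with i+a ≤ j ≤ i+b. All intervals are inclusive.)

Evaluate at each i in [0,6]:
  i=0: ✓ (all of [0,4])
  i=1: ✓ (all of [1,5])
  i=2: ✗ (fails at j=6)
  i=3: ✗ (fails at j=6)
  i=4: ✗ (fails at j=6)
  i=5: ✗ (fails at j=6)
  i=6: ✗ (fails at j=6)

0, 1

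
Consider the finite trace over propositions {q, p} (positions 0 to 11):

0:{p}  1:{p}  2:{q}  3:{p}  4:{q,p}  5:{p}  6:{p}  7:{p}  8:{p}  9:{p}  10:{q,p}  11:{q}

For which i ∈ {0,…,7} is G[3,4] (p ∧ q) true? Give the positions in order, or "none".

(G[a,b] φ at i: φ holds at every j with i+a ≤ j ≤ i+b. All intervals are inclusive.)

none

Evaluate at each i in [0,7]:
  i=0: ✗ (fails at j=3)
  i=1: ✗ (fails at j=5)
  i=2: ✗ (fails at j=5)
  i=3: ✗ (fails at j=6)
  i=4: ✗ (fails at j=7)
  i=5: ✗ (fails at j=8)
  i=6: ✗ (fails at j=9)
  i=7: ✗ (fails at j=11)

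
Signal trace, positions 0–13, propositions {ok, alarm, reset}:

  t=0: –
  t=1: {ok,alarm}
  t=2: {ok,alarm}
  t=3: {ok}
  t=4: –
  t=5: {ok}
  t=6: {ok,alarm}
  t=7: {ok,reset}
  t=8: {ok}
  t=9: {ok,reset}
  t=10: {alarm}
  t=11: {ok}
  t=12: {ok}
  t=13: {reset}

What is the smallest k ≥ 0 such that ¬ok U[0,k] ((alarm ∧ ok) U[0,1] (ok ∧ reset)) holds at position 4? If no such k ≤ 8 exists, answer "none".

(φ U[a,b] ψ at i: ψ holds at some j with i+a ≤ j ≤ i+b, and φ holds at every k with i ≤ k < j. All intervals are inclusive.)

none

Need earliest j ≥ 4 with ((alarm ∧ ok) U[0,1] (ok ∧ reset)), and ¬ok at every k in [4,j-1].
  j=4: rhs fails.
  j=5: rhs fails.
  j=6: rhs holds but lhs fails at k=5.
  j=7: rhs holds but lhs fails at k=5.
  j=8: rhs fails.
  j=9: rhs holds but lhs fails at k=5.
  j=10: rhs fails.
  j=11: rhs fails.
  j=12: rhs fails.
No witness within the range → none.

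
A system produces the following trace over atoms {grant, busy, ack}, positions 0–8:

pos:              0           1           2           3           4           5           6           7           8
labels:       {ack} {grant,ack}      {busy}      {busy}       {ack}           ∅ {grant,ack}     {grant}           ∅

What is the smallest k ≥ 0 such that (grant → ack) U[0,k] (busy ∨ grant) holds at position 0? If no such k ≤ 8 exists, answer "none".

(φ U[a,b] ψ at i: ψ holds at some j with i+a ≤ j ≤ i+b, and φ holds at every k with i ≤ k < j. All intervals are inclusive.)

1

Need earliest j ≥ 0 with (busy ∨ grant), and (grant → ack) at every k in [0,j-1].
  j=0: rhs fails.
  j=1: rhs holds; lhs holds on [0,0]. k = 1.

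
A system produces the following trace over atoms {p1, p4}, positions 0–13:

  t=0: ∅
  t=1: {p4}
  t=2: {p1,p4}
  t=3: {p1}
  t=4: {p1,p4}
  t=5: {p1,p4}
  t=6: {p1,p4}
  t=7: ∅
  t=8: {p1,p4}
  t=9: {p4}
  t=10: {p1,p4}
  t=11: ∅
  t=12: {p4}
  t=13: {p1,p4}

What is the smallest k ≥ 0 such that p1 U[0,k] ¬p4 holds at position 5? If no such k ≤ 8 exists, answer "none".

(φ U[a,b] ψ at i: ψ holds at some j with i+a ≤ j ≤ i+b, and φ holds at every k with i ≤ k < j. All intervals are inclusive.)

Need earliest j ≥ 5 with ¬p4, and p1 at every k in [5,j-1].
  j=5: rhs fails.
  j=6: rhs fails.
  j=7: rhs holds; lhs holds on [5,6]. k = 2.

2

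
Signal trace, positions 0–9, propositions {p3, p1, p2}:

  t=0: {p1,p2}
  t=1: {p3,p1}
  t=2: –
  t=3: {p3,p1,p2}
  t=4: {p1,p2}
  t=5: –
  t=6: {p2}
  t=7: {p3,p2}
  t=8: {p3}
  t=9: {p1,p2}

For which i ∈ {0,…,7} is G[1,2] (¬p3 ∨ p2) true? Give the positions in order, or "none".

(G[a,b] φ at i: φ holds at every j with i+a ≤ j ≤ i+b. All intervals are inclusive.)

1, 2, 3, 4, 5

Evaluate at each i in [0,7]:
  i=0: ✗ (fails at j=1)
  i=1: ✓ (all of [2,3])
  i=2: ✓ (all of [3,4])
  i=3: ✓ (all of [4,5])
  i=4: ✓ (all of [5,6])
  i=5: ✓ (all of [6,7])
  i=6: ✗ (fails at j=8)
  i=7: ✗ (fails at j=8)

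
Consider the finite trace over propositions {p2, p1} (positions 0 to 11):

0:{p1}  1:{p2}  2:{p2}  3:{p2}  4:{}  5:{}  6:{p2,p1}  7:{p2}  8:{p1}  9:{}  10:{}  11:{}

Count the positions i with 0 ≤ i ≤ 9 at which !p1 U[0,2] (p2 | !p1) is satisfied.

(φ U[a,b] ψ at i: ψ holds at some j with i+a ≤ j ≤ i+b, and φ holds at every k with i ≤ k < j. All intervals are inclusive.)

8

Evaluate at each i in [0,9]:
  i=0: ✗ (lhs fails at k=0 before rhs at j=1)
  i=1: ✓ (rhs at j=1)
  i=2: ✓ (rhs at j=2)
  i=3: ✓ (rhs at j=3)
  i=4: ✓ (rhs at j=4)
  i=5: ✓ (rhs at j=5)
  i=6: ✓ (rhs at j=6)
  i=7: ✓ (rhs at j=7)
  i=8: ✗ (lhs fails at k=8 before rhs at j=9)
  i=9: ✓ (rhs at j=9)
Positions where it holds: {1, 2, 3, 4, 5, 6, 7, 9} → 8.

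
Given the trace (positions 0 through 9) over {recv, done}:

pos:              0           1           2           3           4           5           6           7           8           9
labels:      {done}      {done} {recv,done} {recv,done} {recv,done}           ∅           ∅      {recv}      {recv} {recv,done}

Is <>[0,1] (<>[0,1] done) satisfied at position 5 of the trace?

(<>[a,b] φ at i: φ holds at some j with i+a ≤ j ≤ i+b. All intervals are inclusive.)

False

Check <>[0,1] done at each j in [5,6]:
  j=5: fails (none in [5,6])
  j=6: fails (none in [6,7])
No position in the window satisfies it → formula fails.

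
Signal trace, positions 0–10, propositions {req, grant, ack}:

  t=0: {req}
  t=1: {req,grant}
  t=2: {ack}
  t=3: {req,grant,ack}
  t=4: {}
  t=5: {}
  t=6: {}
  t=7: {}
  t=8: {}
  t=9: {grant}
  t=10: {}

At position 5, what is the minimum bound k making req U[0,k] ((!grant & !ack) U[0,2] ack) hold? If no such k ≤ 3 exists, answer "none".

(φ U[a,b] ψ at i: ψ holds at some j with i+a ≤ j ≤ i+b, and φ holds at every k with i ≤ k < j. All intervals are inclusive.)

Need earliest j ≥ 5 with ((!grant & !ack) U[0,2] ack), and req at every k in [5,j-1].
  j=5: rhs fails.
  j=6: rhs fails.
  j=7: rhs fails.
  j=8: rhs fails.
No witness within the range → none.

none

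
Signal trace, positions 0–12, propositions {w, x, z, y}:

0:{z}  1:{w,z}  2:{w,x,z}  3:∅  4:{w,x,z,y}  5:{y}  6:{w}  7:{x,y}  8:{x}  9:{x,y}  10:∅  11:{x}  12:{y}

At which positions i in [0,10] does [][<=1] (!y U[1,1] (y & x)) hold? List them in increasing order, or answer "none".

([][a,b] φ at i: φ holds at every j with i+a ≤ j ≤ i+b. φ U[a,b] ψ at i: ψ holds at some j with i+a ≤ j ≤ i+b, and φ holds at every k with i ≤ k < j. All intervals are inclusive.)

Evaluate at each i in [0,10]:
  i=0: ✗ (fails at j=0)
  i=1: ✗ (fails at j=1)
  i=2: ✗ (fails at j=2)
  i=3: ✗ (fails at j=4)
  i=4: ✗ (fails at j=4)
  i=5: ✗ (fails at j=5)
  i=6: ✗ (fails at j=7)
  i=7: ✗ (fails at j=7)
  i=8: ✗ (fails at j=9)
  i=9: ✗ (fails at j=9)
  i=10: ✗ (fails at j=10)

none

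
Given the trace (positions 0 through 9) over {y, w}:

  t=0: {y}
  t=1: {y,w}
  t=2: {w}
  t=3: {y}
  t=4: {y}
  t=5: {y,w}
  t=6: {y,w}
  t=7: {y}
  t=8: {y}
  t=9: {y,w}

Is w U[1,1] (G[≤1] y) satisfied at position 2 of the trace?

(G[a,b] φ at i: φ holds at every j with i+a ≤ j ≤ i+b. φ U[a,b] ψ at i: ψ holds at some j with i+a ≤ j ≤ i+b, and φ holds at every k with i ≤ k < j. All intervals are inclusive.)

Yes

Need some j in [3,3] with G[≤1] y, and w at every k in [2,j-1].
  j=3: G[≤1] y holds; w holds at every k in [2,2] → satisfied.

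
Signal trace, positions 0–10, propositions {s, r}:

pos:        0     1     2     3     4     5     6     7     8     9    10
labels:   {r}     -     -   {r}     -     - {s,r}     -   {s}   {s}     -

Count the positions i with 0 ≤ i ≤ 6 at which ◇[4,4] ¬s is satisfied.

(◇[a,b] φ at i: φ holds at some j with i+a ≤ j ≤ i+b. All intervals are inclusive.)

4

Evaluate at each i in [0,6]:
  i=0: ✓ (witness j=4)
  i=1: ✓ (witness j=5)
  i=2: ✗ (none in [6,6])
  i=3: ✓ (witness j=7)
  i=4: ✗ (none in [8,8])
  i=5: ✗ (none in [9,9])
  i=6: ✓ (witness j=10)
Positions where it holds: {0, 1, 3, 6} → 4.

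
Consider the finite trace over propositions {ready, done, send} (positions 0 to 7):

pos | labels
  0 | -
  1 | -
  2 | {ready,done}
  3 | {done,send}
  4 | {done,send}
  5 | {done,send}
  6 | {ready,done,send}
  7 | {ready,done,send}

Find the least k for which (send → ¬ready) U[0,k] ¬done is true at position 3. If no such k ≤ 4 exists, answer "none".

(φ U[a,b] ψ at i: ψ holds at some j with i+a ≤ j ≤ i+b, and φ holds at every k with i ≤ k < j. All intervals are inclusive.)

none

Need earliest j ≥ 3 with ¬done, and (send → ¬ready) at every k in [3,j-1].
  j=3: rhs fails.
  j=4: rhs fails.
  j=5: rhs fails.
  j=6: rhs fails.
  j=7: rhs fails.
No witness within the range → none.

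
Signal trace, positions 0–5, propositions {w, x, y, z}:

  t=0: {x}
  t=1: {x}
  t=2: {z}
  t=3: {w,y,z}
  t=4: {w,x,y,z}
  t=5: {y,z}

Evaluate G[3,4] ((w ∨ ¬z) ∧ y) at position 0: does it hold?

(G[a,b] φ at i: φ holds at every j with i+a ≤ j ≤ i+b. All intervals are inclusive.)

Yes

Check ((w ∨ ¬z) ∧ y) at every j in [3,4]:
  j=3: true
  j=4: true
All positions satisfy it → formula holds.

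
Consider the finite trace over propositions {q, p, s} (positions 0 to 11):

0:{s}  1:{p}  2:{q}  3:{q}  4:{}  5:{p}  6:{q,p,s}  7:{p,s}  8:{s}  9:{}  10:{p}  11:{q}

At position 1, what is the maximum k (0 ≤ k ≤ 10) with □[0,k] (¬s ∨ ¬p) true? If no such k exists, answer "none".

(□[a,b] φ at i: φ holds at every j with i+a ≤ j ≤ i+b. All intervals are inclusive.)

4

(¬s ∨ ¬p) must hold from j=1 onward; find where it first fails.
  j=1: holds
  j=2: holds
  j=3: holds
  j=4: holds
  j=5: holds
  j=6: fails
Holds on [1,5], so largest k = 4.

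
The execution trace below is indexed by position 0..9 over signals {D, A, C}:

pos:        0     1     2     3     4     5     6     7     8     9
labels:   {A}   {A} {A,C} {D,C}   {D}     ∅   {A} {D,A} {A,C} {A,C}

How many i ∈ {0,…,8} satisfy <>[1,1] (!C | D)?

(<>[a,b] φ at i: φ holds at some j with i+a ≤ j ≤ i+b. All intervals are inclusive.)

Evaluate at each i in [0,8]:
  i=0: ✓ (witness j=1)
  i=1: ✗ (none in [2,2])
  i=2: ✓ (witness j=3)
  i=3: ✓ (witness j=4)
  i=4: ✓ (witness j=5)
  i=5: ✓ (witness j=6)
  i=6: ✓ (witness j=7)
  i=7: ✗ (none in [8,8])
  i=8: ✗ (none in [9,9])
Positions where it holds: {0, 2, 3, 4, 5, 6} → 6.

6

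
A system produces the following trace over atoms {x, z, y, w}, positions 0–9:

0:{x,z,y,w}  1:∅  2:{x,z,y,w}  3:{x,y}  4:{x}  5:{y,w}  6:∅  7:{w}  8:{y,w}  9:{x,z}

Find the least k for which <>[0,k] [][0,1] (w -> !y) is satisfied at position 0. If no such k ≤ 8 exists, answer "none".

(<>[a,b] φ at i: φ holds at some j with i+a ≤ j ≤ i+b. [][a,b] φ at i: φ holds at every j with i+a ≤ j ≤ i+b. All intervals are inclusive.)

Scan j = 0,1,… for [][0,1] (w -> !y):
  j=0: fails
  j=1: fails
  j=2: fails
  j=3: holds
First hit at j=3, so smallest k = 3-0 = 3.

3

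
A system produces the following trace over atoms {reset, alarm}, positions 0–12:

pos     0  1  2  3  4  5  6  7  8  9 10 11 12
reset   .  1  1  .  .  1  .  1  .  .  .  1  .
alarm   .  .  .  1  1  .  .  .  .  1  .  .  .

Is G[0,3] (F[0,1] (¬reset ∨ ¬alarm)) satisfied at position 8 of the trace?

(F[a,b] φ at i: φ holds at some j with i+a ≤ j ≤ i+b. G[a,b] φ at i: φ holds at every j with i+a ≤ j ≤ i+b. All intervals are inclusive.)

Holds

Check F[0,1] (¬reset ∨ ¬alarm) at every j in [8,11]:
  j=8: holds (witness at 8)
  j=9: holds (witness at 9)
  j=10: holds (witness at 10)
  j=11: holds (witness at 11)
All positions satisfy it → formula holds.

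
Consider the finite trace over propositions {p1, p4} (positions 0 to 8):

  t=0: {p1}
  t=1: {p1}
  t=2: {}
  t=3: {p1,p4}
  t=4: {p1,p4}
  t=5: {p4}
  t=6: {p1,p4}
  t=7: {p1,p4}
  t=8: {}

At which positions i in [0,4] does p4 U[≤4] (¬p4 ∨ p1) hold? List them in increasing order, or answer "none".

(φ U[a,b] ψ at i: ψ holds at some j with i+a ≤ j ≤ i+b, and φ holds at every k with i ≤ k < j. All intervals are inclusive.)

0, 1, 2, 3, 4

Evaluate at each i in [0,4]:
  i=0: ✓ (rhs at j=0)
  i=1: ✓ (rhs at j=1)
  i=2: ✓ (rhs at j=2)
  i=3: ✓ (rhs at j=3)
  i=4: ✓ (rhs at j=4)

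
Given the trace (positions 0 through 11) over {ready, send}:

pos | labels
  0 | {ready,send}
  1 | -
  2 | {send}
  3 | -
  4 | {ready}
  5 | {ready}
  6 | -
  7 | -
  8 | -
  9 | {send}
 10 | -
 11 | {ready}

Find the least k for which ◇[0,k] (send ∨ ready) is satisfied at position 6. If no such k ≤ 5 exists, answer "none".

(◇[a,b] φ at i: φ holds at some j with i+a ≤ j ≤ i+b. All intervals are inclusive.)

3

Scan j = 6,7,… for (send ∨ ready):
  j=6: fails
  j=7: fails
  j=8: fails
  j=9: holds
First hit at j=9, so smallest k = 9-6 = 3.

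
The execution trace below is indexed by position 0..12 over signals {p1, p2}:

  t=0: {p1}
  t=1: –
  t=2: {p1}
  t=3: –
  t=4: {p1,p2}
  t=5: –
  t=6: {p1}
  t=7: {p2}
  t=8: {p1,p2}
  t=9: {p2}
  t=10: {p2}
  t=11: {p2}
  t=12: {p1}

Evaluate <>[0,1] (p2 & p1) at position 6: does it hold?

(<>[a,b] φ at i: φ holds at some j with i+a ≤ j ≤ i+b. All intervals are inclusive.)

Check (p2 & p1) at each j in [6,7]:
  j=6: false
  j=7: false
No position in the window satisfies it → formula fails.

False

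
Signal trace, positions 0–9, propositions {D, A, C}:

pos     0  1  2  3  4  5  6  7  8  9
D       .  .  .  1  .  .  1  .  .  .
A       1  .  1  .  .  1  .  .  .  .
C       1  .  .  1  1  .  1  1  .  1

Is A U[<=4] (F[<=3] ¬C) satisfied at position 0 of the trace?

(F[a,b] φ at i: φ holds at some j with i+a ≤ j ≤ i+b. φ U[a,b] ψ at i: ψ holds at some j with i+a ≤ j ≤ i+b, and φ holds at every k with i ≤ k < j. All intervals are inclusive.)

Need some j in [0,4] with F[<=3] ¬C, and A at every k in [0,j-1].
  j=0: F[<=3] ¬C holds; no prefix to check → satisfied.

True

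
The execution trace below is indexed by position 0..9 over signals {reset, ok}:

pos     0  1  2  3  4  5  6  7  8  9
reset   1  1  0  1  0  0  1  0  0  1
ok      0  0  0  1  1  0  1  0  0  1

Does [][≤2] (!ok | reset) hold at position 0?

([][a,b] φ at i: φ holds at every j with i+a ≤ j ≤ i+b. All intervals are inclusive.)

Yes

Check (!ok | reset) at every j in [0,2]:
  j=0: true
  j=1: true
  j=2: true
All positions satisfy it → formula holds.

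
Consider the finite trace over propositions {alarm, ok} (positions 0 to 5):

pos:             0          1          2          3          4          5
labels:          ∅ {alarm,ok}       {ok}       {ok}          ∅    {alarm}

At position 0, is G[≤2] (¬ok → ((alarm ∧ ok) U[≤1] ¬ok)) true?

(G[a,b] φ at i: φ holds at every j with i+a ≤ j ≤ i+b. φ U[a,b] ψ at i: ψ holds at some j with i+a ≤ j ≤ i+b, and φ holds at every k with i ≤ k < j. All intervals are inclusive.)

Check (¬ok → ((alarm ∧ ok) U[≤1] ¬ok)) at every j in [0,2]:
  j=0: antecedent true; consequent holds → ✓
  j=1: antecedent false → ✓
  j=2: antecedent false → ✓
All positions satisfy it → formula holds.

True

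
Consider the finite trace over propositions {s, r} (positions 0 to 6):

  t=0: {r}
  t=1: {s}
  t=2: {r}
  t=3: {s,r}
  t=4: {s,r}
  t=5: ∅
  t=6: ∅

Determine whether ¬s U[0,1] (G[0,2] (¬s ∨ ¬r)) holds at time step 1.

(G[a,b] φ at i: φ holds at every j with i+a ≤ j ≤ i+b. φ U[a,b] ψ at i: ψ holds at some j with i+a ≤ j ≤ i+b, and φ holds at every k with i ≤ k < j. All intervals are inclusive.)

Need some j in [1,2] with G[0,2] (¬s ∨ ¬r), and ¬s at every k in [1,j-1].
  j=1: G[0,2] (¬s ∨ ¬r) — fails at 3.
  j=2: G[0,2] (¬s ∨ ¬r) — fails at 3.
No j in the window works → until fails.

Does not hold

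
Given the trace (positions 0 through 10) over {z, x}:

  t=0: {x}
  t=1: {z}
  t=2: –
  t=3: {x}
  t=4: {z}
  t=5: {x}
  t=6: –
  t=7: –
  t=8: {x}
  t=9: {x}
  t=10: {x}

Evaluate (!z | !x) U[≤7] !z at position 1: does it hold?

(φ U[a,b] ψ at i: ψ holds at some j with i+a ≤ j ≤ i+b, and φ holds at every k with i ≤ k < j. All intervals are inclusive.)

Need some j in [1,8] with !z, and (!z | !x) at every k in [1,j-1].
  j=1: !z false.
  j=2: !z holds; (!z | !x) holds at every k in [1,1] → satisfied.

True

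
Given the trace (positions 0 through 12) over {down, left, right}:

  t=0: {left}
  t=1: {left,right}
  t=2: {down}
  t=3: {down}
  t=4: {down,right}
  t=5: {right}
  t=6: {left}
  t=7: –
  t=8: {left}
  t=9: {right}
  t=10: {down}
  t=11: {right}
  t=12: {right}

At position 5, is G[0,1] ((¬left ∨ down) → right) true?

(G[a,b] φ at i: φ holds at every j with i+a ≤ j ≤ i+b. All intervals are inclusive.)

Yes

Check ((¬left ∨ down) → right) at every j in [5,6]:
  j=5: antecedent true; consequent true → ✓
  j=6: antecedent false → ✓
All positions satisfy it → formula holds.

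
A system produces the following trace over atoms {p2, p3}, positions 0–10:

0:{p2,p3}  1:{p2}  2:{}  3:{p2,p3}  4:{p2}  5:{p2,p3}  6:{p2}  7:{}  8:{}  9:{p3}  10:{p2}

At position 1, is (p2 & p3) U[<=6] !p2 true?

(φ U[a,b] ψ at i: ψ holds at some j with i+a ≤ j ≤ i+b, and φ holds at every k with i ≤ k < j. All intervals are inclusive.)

False

Need some j in [1,7] with !p2, and (p2 & p3) at every k in [1,j-1].
  j=1: !p2 false.
  j=2: !p2 holds, but (p2 & p3) fails at k=1 → not this j.
  j=3: !p2 false.
  j=4: !p2 false.
  j=5: !p2 false.
  j=6: !p2 false.
  j=7: !p2 holds, but (p2 & p3) fails at k=1 → not this j.
No j in the window works → until fails.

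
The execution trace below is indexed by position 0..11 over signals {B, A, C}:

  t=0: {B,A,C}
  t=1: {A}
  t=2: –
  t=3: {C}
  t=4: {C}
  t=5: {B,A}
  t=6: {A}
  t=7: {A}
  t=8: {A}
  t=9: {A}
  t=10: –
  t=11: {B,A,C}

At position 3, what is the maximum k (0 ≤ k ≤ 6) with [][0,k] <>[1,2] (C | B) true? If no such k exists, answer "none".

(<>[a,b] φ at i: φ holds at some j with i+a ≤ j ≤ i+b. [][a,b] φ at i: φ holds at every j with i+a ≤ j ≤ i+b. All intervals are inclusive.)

1

<>[1,2] (C | B) must hold from j=3 onward; find where it first fails.
  j=3: holds
  j=4: holds
  j=5: fails
Holds on [3,4], so largest k = 1.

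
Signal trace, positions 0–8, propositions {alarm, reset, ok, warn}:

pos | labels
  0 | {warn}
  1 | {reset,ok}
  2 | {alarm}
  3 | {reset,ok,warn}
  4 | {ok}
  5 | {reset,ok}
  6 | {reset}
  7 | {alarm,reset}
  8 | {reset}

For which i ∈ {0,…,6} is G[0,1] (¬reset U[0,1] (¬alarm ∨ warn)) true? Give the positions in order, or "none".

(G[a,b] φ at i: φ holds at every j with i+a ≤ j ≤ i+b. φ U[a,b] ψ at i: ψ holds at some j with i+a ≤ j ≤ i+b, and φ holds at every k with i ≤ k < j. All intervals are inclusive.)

0, 1, 2, 3, 4, 5

Evaluate at each i in [0,6]:
  i=0: ✓ (all of [0,1])
  i=1: ✓ (all of [1,2])
  i=2: ✓ (all of [2,3])
  i=3: ✓ (all of [3,4])
  i=4: ✓ (all of [4,5])
  i=5: ✓ (all of [5,6])
  i=6: ✗ (fails at j=7)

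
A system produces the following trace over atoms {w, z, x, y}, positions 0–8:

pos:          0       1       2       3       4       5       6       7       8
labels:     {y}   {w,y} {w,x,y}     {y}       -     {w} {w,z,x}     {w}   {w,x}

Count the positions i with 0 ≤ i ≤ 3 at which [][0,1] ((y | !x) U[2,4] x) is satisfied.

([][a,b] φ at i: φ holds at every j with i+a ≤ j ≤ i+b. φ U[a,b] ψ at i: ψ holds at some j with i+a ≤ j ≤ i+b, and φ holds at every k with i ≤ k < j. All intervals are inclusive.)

Evaluate at each i in [0,3]:
  i=0: ✗ (fails at j=1)
  i=1: ✗ (fails at j=1)
  i=2: ✓ (all of [2,3])
  i=3: ✓ (all of [3,4])
Positions where it holds: {2, 3} → 2.

2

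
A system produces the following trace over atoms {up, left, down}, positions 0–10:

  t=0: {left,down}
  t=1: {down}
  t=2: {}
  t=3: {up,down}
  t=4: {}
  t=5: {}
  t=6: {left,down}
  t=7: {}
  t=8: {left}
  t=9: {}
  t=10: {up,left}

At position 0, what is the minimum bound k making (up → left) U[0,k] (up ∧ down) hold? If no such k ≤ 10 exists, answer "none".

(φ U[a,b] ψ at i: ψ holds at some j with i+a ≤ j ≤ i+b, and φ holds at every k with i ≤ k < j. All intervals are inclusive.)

Need earliest j ≥ 0 with (up ∧ down), and (up → left) at every k in [0,j-1].
  j=0: rhs fails.
  j=1: rhs fails.
  j=2: rhs fails.
  j=3: rhs holds; lhs holds on [0,2]. k = 3.

3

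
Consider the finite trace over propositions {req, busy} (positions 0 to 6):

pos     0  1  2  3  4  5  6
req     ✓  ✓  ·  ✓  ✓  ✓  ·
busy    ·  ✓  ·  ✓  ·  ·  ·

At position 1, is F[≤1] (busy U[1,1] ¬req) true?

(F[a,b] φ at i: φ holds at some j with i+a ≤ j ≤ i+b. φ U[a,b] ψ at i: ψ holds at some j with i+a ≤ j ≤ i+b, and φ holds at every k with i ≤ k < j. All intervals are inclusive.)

Yes

Check (busy U[1,1] ¬req) at each j in [1,2]:
  j=1: holds
  j=2: fails
Found at j=1 → formula holds.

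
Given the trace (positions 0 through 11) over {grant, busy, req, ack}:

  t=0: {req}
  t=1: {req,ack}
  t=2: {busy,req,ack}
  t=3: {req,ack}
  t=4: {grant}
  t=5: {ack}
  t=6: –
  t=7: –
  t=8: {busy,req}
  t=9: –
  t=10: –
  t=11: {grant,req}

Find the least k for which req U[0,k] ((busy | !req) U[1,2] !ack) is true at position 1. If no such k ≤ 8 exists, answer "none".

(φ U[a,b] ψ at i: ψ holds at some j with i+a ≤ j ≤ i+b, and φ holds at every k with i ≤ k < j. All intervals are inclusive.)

Need earliest j ≥ 1 with ((busy | !req) U[1,2] !ack), and req at every k in [1,j-1].
  j=1: rhs fails.
  j=2: rhs fails.
  j=3: rhs fails.
  j=4: rhs holds; lhs holds on [1,3]. k = 3.

3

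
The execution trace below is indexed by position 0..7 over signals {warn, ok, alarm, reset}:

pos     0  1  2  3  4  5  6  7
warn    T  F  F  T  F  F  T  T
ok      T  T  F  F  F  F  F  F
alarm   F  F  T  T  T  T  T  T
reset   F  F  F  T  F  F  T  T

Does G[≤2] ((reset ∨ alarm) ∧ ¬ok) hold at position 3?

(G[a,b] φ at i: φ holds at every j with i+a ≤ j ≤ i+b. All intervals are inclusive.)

Check ((reset ∨ alarm) ∧ ¬ok) at every j in [3,5]:
  j=3: true
  j=4: true
  j=5: true
All positions satisfy it → formula holds.

Holds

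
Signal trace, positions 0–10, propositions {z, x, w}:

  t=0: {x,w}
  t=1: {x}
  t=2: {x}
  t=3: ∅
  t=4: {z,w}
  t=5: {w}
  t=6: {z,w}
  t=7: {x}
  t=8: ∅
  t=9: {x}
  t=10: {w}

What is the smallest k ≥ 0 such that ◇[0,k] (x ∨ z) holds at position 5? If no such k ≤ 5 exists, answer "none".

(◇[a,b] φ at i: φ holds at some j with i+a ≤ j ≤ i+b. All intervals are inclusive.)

Scan j = 5,6,… for (x ∨ z):
  j=5: fails
  j=6: holds
First hit at j=6, so smallest k = 6-5 = 1.

1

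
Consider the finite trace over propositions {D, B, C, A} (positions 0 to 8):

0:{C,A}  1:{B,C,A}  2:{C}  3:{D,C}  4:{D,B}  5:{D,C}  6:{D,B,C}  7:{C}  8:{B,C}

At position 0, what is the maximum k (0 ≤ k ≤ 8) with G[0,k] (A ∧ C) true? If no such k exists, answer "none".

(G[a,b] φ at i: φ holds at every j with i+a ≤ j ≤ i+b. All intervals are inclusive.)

1

(A ∧ C) must hold from j=0 onward; find where it first fails.
  j=0: holds
  j=1: holds
  j=2: fails
Holds on [0,1], so largest k = 1.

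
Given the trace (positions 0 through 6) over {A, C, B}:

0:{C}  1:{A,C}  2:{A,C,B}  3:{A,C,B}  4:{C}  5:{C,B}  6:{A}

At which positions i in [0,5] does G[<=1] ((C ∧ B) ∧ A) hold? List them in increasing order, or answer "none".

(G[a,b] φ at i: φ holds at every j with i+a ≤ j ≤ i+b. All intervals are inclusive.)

Evaluate at each i in [0,5]:
  i=0: ✗ (fails at j=0)
  i=1: ✗ (fails at j=1)
  i=2: ✓ (all of [2,3])
  i=3: ✗ (fails at j=4)
  i=4: ✗ (fails at j=4)
  i=5: ✗ (fails at j=5)

2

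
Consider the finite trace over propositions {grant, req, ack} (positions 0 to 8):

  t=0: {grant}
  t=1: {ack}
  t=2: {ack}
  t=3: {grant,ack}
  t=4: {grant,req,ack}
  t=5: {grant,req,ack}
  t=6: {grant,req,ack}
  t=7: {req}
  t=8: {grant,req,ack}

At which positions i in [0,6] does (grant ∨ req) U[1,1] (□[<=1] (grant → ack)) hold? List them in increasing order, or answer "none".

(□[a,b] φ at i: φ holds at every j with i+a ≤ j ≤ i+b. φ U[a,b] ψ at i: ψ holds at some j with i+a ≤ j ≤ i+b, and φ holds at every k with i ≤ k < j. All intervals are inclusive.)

0, 3, 4, 5, 6

Evaluate at each i in [0,6]:
  i=0: ✓ (rhs at j=1; lhs holds on [0,0])
  i=1: ✗ (lhs fails at k=1 before rhs at j=2)
  i=2: ✗ (lhs fails at k=2 before rhs at j=3)
  i=3: ✓ (rhs at j=4; lhs holds on [3,3])
  i=4: ✓ (rhs at j=5; lhs holds on [4,4])
  i=5: ✓ (rhs at j=6; lhs holds on [5,5])
  i=6: ✓ (rhs at j=7; lhs holds on [6,6])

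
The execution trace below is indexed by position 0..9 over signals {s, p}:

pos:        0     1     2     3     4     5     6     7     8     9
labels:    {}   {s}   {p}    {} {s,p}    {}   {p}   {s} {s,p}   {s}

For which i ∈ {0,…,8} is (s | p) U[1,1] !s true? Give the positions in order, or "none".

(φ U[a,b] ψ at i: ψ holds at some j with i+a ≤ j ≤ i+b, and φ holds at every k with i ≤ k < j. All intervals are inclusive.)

Evaluate at each i in [0,8]:
  i=0: ✗ (no rhs in [1,1])
  i=1: ✓ (rhs at j=2; lhs holds on [1,1])
  i=2: ✓ (rhs at j=3; lhs holds on [2,2])
  i=3: ✗ (no rhs in [4,4])
  i=4: ✓ (rhs at j=5; lhs holds on [4,4])
  i=5: ✗ (lhs fails at k=5 before rhs at j=6)
  i=6: ✗ (no rhs in [7,7])
  i=7: ✗ (no rhs in [8,8])
  i=8: ✗ (no rhs in [9,9])

1, 2, 4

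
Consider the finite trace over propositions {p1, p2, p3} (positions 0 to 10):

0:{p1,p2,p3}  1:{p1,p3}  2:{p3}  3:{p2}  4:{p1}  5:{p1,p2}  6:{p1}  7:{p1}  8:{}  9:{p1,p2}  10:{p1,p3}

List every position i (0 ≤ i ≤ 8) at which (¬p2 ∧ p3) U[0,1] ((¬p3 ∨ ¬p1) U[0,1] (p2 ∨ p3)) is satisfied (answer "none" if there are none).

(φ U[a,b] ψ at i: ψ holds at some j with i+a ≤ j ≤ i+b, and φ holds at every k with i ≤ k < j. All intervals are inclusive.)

0, 1, 2, 3, 4, 5, 8

Evaluate at each i in [0,8]:
  i=0: ✓ (rhs at j=0)
  i=1: ✓ (rhs at j=1)
  i=2: ✓ (rhs at j=2)
  i=3: ✓ (rhs at j=3)
  i=4: ✓ (rhs at j=4)
  i=5: ✓ (rhs at j=5)
  i=6: ✗ (no rhs in [6,7])
  i=7: ✗ (lhs fails at k=7 before rhs at j=8)
  i=8: ✓ (rhs at j=8)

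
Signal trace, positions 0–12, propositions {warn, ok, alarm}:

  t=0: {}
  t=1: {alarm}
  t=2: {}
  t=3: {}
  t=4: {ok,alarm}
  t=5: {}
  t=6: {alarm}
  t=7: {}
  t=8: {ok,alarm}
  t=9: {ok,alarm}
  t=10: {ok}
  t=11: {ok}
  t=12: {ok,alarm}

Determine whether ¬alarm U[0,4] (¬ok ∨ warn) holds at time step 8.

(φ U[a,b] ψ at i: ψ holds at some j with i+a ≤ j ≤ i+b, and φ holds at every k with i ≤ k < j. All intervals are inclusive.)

No

Need some j in [8,12] with (¬ok ∨ warn), and ¬alarm at every k in [8,j-1].
  j=8: (¬ok ∨ warn) false.
  j=9: (¬ok ∨ warn) false.
  j=10: (¬ok ∨ warn) false.
  j=11: (¬ok ∨ warn) false.
  j=12: (¬ok ∨ warn) false.
No j in the window works → until fails.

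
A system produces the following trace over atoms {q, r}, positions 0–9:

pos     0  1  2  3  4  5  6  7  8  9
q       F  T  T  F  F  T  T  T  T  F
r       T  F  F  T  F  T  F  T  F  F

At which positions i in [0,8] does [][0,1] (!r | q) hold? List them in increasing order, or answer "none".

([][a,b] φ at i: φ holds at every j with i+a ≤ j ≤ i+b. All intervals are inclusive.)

Evaluate at each i in [0,8]:
  i=0: ✗ (fails at j=0)
  i=1: ✓ (all of [1,2])
  i=2: ✗ (fails at j=3)
  i=3: ✗ (fails at j=3)
  i=4: ✓ (all of [4,5])
  i=5: ✓ (all of [5,6])
  i=6: ✓ (all of [6,7])
  i=7: ✓ (all of [7,8])
  i=8: ✓ (all of [8,9])

1, 4, 5, 6, 7, 8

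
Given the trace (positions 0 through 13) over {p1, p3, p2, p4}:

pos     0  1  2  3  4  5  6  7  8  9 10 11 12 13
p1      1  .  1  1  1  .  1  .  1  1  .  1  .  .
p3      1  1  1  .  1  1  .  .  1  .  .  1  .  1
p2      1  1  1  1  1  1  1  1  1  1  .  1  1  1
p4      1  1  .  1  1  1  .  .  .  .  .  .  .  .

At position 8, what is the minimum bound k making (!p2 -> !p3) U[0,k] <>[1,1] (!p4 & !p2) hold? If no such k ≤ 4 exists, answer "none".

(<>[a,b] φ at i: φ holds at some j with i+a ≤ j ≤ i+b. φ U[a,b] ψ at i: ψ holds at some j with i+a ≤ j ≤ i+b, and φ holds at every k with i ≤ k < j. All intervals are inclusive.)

Need earliest j ≥ 8 with <>[1,1] (!p4 & !p2), and (!p2 -> !p3) at every k in [8,j-1].
  j=8: rhs fails.
  j=9: rhs holds; lhs holds on [8,8]. k = 1.

1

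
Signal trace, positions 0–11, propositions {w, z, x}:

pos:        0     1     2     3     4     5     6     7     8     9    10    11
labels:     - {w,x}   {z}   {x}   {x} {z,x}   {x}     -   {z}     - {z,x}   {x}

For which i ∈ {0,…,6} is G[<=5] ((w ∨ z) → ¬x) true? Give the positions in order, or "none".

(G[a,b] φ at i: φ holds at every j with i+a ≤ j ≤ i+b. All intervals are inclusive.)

none

Evaluate at each i in [0,6]:
  i=0: ✗ (fails at j=1)
  i=1: ✗ (fails at j=1)
  i=2: ✗ (fails at j=5)
  i=3: ✗ (fails at j=5)
  i=4: ✗ (fails at j=5)
  i=5: ✗ (fails at j=5)
  i=6: ✗ (fails at j=10)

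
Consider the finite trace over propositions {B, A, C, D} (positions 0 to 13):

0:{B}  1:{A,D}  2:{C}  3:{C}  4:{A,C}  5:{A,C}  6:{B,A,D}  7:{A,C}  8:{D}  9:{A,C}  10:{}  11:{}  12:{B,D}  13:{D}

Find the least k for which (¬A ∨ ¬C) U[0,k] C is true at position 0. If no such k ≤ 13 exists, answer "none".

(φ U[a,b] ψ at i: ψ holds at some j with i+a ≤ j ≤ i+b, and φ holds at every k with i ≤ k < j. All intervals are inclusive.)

2

Need earliest j ≥ 0 with C, and (¬A ∨ ¬C) at every k in [0,j-1].
  j=0: rhs fails.
  j=1: rhs fails.
  j=2: rhs holds; lhs holds on [0,1]. k = 2.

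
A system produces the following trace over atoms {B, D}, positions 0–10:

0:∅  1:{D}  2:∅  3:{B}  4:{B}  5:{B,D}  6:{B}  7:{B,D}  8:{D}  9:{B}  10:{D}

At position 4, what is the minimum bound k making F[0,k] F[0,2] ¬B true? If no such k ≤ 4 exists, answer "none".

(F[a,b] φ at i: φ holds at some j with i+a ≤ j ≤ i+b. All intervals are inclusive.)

Scan j = 4,5,… for F[0,2] ¬B:
  j=4: fails
  j=5: fails
  j=6: holds
First hit at j=6, so smallest k = 6-4 = 2.

2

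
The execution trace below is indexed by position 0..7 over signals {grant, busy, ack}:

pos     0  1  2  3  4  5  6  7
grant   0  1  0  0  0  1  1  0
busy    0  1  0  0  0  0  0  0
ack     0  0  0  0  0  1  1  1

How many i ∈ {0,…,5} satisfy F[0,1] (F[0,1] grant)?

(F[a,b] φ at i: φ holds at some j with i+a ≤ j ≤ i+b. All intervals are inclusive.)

5

Evaluate at each i in [0,5]:
  i=0: ✓ (witness j=0)
  i=1: ✓ (witness j=1)
  i=2: ✗ (none in [2,3])
  i=3: ✓ (witness j=4)
  i=4: ✓ (witness j=4)
  i=5: ✓ (witness j=5)
Positions where it holds: {0, 1, 3, 4, 5} → 5.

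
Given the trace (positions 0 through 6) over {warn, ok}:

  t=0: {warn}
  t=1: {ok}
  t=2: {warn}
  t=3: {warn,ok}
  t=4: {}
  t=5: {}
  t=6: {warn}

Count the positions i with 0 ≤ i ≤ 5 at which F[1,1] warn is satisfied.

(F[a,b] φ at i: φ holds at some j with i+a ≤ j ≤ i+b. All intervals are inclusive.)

Evaluate at each i in [0,5]:
  i=0: ✗ (none in [1,1])
  i=1: ✓ (witness j=2)
  i=2: ✓ (witness j=3)
  i=3: ✗ (none in [4,4])
  i=4: ✗ (none in [5,5])
  i=5: ✓ (witness j=6)
Positions where it holds: {1, 2, 5} → 3.

3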